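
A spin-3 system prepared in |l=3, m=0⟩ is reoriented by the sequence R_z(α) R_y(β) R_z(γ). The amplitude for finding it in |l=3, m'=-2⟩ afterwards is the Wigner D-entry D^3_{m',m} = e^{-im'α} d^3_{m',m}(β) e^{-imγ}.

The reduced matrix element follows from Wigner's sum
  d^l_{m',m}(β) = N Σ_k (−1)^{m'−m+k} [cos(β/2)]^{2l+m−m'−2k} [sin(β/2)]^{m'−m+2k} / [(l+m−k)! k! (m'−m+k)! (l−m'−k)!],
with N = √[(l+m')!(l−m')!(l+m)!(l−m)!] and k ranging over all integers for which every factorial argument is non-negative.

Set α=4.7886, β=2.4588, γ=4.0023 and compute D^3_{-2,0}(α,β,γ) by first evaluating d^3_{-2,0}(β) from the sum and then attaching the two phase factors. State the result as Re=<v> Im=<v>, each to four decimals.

Re=0.4180 Im=0.0642

First d^3_{-2,0}(β=2.4588), then the phase factors e^{-i(-2)α} and e^{-i(0)γ}:
c=cos(2.4588/2)=0.334803, s=sin(2.4588/2)=0.942288; N=√[1·120·6·6]=65.726707
Admissible k: 2..3 (factorial args all ≥0)
  k=2: (−1)^0·65.7267/(12)·0.3348^4·0.9423^2 = +0.061106
  k=3: (−1)^1·65.7267/(12)·0.3348^2·0.9423^4 = -0.484033
d^3_{-2,0}(2.4588) = +0.061106 -0.484033 = -0.422926
Attach z-rotation phases: D = e^{-i(-2)(4.7886)}·(-0.422926)·e^{-i(0)(4.0023)} = +0.418023+0.064214i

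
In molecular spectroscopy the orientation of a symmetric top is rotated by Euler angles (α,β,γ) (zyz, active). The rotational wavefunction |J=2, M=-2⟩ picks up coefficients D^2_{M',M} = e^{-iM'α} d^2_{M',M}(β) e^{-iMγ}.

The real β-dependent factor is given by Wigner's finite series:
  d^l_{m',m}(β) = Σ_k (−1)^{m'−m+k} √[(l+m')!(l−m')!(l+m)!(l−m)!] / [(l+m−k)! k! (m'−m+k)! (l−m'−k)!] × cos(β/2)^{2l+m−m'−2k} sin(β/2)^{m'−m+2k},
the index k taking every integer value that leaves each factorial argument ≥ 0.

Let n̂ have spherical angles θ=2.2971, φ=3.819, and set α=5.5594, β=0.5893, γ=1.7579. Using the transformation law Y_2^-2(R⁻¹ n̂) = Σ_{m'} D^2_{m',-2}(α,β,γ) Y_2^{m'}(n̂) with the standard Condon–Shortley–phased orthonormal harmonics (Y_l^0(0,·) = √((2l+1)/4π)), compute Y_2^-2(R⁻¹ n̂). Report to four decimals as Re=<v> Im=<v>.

Re=0.2251 Im=-0.0732

Need the full column D^2_{m',-2} for m'=−2..2 at α=5.5594, β=0.5893, γ=1.7579.
cos(β/2)=0.956904, sin(β/2)=0.290405
d^2_{-2,-2}: single k=0 term ⇒ +0.838442;  D = -0.400081+0.736832i
d^2_{-1,-2}: single k=0 term ⇒ -0.508908;  D = +0.478127-0.174302i
d^2_{0,-2}: single k=0 term ⇒ +0.189156;  D = -0.176066-0.069143i
d^2_{1,-2}: single k=0 term ⇒ -0.046872;  D = +0.021345+0.041730i
d^2_{2,-2}: single k=0 term ⇒ +0.007112;  D = +0.001766-0.006890i
Y_2^{m'}(θ=2.2971,φ=3.819) and Σ D·Y over m':
  (-0.4001+0.7368i)·(+0.0463-0.2109i)  (+0.4781-0.1743i)·(+0.2989-0.2404i)  (-0.1761-0.0691i)·(+0.1019+0.0000i)  (+0.0213+0.0417i)·(-0.2989-0.2404i)  (+0.0018-0.0069i)·(+0.0463+0.2109i)
Y_2^-2(R⁻¹ n̂) = +0.225126-0.073175i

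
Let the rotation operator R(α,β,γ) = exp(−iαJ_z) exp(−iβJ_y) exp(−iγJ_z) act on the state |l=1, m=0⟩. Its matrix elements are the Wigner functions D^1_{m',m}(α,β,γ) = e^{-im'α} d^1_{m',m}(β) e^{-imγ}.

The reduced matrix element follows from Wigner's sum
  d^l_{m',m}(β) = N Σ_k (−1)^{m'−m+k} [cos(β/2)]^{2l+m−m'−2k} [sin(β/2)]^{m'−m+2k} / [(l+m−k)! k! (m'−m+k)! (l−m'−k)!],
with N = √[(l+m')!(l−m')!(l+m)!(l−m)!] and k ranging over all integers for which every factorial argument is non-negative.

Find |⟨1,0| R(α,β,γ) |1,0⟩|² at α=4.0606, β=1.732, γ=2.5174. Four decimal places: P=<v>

P=0.0258

Split into d^1_{0,0}(β=1.732) × two z-phases.
With c≡cos(β/2)=0.647879 and s≡sin(β/2)=0.761744, N=[1·1·1·1]^{1/2}=1.000000
Admissible k: 0..1 (factorial args all ≥0)
  k=0: (−1)^0·1.0000/(1)·0.6479^2·0.7617^0 = +0.419747
  k=1: (−1)^1·1.0000/(1)·0.6479^0·0.7617^2 = -0.580253
d^1_{0,0}(1.732) = +0.419747 -0.580253 = -0.160506
|D^1_{0,0}|² = |d^1_{0,0}(β)|² = (-0.160506)² = 0.025762 (the z-rotation phases have unit modulus)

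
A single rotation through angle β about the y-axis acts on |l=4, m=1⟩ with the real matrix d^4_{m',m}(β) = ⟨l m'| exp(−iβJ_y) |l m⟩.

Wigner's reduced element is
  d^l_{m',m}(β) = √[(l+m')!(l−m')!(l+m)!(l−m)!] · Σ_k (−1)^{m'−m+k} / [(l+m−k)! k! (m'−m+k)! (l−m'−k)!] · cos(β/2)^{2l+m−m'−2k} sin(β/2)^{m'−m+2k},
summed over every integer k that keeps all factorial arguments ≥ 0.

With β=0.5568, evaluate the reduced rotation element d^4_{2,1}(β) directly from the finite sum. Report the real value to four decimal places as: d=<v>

d^4_{2,1}(β=0.5568) via Wigner's sum:
Half-angle: c=0.961496, s=0.274818. N=√(720·2·120·6)=1018.233765
k: max(0,(1)−(2))=0 … min(4+(1),4−(2))=2
  k=0: (−1)^1·1018.2338/(240)·0.9615^7·0.2748^1 = -0.885757
  k=1: (−1)^2·1018.2338/(48)·0.9615^5·0.2748^3 = +0.361808
  k=2: (−1)^3·1018.2338/(72)·0.9615^3·0.2748^5 = -0.019705
d^4_{2,1}(0.5568) = -0.885757 +0.361808 -0.019705 = -0.543654

d=-0.5437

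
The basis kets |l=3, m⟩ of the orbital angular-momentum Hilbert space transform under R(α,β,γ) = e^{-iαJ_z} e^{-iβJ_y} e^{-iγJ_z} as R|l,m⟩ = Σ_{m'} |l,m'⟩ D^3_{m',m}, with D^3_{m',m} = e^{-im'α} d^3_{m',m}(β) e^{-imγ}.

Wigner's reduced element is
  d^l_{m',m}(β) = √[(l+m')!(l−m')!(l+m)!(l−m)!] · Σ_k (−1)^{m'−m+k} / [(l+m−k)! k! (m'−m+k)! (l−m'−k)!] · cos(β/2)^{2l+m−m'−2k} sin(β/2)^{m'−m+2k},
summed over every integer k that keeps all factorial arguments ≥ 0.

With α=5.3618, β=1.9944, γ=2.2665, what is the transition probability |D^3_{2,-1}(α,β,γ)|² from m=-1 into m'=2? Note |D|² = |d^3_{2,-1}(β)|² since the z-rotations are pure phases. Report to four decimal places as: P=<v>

First d^3_{2,-1}(β=1.9944), then the phase factors e^{-i(2)α} and e^{-i(-1)γ}:
With c≡cos(β/2)=0.542656 and s≡sin(β/2)=0.839955, N=[120·1·2·24]^{1/2}=75.894664
Admissible k: 0..1 (factorial args all ≥0)
  k=0: (−1)^3·75.8947/(12)·0.5427^3·0.8400^3 = -0.598925
  k=1: (−1)^4·75.8947/(24)·0.5427^1·0.8400^5 = +0.717471
d^3_{2,-1}(1.9944) = -0.598925 +0.717471 = +0.118546
|D^3_{2,-1}|² = |d^3_{2,-1}(β)|² = (+0.118546)² = 0.014053 (the z-rotation phases have unit modulus)

P=0.0141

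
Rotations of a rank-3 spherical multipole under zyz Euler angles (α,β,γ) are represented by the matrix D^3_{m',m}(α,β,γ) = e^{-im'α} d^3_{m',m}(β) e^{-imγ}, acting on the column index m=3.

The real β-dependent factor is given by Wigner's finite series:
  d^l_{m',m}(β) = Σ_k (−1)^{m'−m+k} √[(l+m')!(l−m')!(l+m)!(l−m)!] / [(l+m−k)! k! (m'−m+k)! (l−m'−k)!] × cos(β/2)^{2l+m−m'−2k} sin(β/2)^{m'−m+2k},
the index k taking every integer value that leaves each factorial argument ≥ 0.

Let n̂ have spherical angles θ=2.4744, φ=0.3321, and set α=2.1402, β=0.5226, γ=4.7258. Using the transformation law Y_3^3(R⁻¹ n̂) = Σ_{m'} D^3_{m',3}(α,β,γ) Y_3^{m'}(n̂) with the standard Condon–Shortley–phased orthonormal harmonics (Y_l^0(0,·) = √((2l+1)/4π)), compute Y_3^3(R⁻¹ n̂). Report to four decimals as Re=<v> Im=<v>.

Re=-0.0420 Im=-0.1110

Need the full column D^3_{m',3} for m'=−3..3 at α=2.1402, β=0.5226, γ=4.7258.
cos(β/2)=0.966055, sin(β/2)=0.258337
d^3_{-3,3}: single k=6 term ⇒ +0.000297;  D = +0.000029-0.000296i
d^3_{-2,3}: single k=5 term ⇒ +0.002723;  D = -0.002425+0.001238i
d^3_{-1,3}: single k=4 term ⇒ +0.016099;  D = +0.013897+0.008127i
d^3_{0,3}: single k=3 term ⇒ +0.069515;  D = -0.002796-0.069459i
d^3_{1,3}: single k=2 term ⇒ +0.225126;  D = -0.184571+0.128900i
d^3_{2,3}: single k=1 term ⇒ +0.532440;  D = +0.492103+0.203292i
d^3_{3,3}: single k=0 term ⇒ +0.812851;  D = -0.143643-0.800059i
Y_3^{m'}(θ=2.4744,φ=0.3321) and Σ D·Y over m':
  (+0.0000-0.0003i)·(+0.0537-0.0830i)  (-0.0024+0.0012i)·(-0.2420+0.1895i)  (+0.0139+0.0081i)·(+0.3943-0.1360i)  (-0.0028-0.0695i)·(-0.0251+0.0000i)  (-0.1846+0.1289i)·(-0.3943-0.1360i)  (+0.4921+0.2033i)·(-0.2420-0.1895i)  (-0.1436-0.8001i)·(-0.0537-0.0830i)
Y_3^3(R⁻¹ n̂) = -0.041984-0.111004i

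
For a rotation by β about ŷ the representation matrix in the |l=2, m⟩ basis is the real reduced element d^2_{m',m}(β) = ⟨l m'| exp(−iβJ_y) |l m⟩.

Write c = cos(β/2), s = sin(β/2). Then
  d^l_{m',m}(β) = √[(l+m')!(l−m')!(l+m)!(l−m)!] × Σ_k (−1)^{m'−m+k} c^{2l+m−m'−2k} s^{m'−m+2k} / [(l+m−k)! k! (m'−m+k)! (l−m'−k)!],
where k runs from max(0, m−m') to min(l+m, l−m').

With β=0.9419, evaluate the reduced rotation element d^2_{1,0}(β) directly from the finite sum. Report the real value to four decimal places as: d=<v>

d=-0.5826

d^2_{1,0}(β=0.9419) via Wigner's sum:
c=cos(0.9419/2)=0.891138, s=sin(0.9419/2)=0.453733; N=√[6·1·2·2]=4.898979
Admissible k: 0..1 (factorial args all ≥0)
  k=0: (−1)^1·4.8990/(2)·0.8911^3·0.4537^1 = -0.786521
  k=1: (−1)^2·4.8990/(2)·0.8911^1·0.4537^3 = +0.203902
d^2_{1,0}(0.9419) = -0.786521 +0.203902 = -0.582619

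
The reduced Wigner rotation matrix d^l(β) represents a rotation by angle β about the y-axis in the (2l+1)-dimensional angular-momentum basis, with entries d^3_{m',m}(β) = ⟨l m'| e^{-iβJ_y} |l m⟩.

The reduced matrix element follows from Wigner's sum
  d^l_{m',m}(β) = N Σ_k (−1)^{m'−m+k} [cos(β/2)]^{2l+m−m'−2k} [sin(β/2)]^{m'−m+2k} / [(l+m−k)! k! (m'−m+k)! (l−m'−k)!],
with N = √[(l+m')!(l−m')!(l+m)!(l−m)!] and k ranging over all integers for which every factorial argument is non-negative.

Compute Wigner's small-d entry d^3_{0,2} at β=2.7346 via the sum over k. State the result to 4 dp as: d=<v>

d=-0.1970

d^3_{0,2}(β=2.7346) via Wigner's sum:
Half-angle: c=0.202095, s=0.979366. N=√(6·6·120·1)=65.726707
The bounds max(0,m−m')=2 and min(l+m,l−m')=3 give 2 terms
  k=2: (−1)^0·65.7267/(12)·0.2021^4·0.9794^2 = +0.008763
  k=3: (−1)^1·65.7267/(12)·0.2021^2·0.9794^4 = -0.205803
d^3_{0,2}(2.7346) = +0.008763 -0.205803 = -0.197039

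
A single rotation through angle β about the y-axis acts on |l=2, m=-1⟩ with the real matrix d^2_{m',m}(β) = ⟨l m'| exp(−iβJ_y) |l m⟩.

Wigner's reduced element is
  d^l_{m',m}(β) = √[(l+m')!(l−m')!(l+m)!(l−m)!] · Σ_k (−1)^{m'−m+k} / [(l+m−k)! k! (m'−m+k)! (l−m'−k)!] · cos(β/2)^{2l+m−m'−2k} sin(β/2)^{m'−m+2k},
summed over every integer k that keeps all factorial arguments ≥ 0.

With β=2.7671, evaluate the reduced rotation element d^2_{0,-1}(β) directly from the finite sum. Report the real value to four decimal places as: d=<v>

d=0.4170

d^2_{0,-1}(β=2.7671) via Wigner's sum:
Half-angle: c=0.186154, s=0.982521. N=√(2·2·1·6)=4.898979
k∈{0,1} keeps every argument non-negative
  k=0: (−1)^1·4.8990/(2)·0.1862^3·0.9825^1 = -0.015525
  k=1: (−1)^2·4.8990/(2)·0.1862^1·0.9825^3 = +0.432487
d^2_{0,-1}(2.7671) = -0.015525 +0.432487 = +0.416962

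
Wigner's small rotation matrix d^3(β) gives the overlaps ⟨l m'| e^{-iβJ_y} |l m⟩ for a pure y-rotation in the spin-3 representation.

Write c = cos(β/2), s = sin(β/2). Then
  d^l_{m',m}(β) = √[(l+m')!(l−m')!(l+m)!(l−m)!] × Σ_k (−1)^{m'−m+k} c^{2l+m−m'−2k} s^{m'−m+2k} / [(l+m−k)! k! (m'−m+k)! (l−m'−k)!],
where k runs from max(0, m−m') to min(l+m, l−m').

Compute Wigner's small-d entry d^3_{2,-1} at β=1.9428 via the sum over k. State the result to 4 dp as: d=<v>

d^3_{2,-1}(β=1.9428) via Wigner's sum:
c=cos(1.9428/2)=0.564144, s=sin(1.9428/2)=0.825676; N=√[120·1·2·24]=75.894664
k∈{0,1} keeps every argument non-negative
  k=0: (−1)^3·75.8947/(12)·0.5641^3·0.8257^3 = -0.639190
  k=1: (−1)^4·75.8947/(24)·0.5641^1·0.8257^5 = +0.684604
d^3_{2,-1}(1.9428) = -0.639190 +0.684604 = +0.045414

d=0.0454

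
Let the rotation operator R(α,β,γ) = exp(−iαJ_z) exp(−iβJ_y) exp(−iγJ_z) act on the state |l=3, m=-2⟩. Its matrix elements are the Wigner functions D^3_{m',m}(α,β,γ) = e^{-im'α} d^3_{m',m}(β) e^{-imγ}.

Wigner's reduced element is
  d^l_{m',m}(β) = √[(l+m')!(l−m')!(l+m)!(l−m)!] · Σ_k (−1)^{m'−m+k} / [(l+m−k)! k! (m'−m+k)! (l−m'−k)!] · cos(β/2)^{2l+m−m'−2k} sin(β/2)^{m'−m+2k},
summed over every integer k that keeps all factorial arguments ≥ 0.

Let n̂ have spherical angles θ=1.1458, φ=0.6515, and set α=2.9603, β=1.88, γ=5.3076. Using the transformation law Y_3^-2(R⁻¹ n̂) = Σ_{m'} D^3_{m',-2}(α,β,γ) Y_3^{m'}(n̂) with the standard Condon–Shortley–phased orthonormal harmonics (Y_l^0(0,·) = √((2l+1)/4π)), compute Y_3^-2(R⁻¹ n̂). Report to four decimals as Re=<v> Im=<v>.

Re=0.0763 Im=-0.3520

Need the full column D^3_{m',-2} for m'=−3..3 at α=2.9603, β=1.88, γ=5.3076.
cos(β/2)=0.589788, sin(β/2)=0.807558
d^3_{-3,-2}: single k=1 term ⇒ +0.141166;  D = +0.112674+0.085043i
d^3_{-2,-2}: k∈[0..1] ⇒ +0.042090 -0.394549 = -0.352460;  D = +0.238429+0.259576i
d^3_{-1,-2}: k∈[0..1] ⇒ -0.182244 +0.683344 = +0.501100;  D = +0.266885+0.424115i
d^3_{0,-2}: k∈[0..1] ⇒ +0.432207 -0.810303 = -0.378096;  D = +0.140375+0.351072i
d^3_{1,-2}: k∈[0..1] ⇒ -0.683344 +0.640567 = -0.042776;  D = -0.008460-0.041931i
d^3_{2,-2}: k∈[0..1] ⇒ +0.739702 -0.277359 = +0.462343;  D = -0.008224-0.462270i
d^3_{3,-2}: single k=0 term ⇒ -0.496181;  D = +0.080766-0.489564i
Y_3^{m'}(θ=1.1458,φ=0.6515) and Σ D·Y over m':
  (+0.1127+0.0850i)·(-0.1181-0.2925i)  (+0.2384+0.2596i)·(+0.0925-0.3373i)  (+0.2669+0.4241i)·(-0.0351+0.0268i)  (+0.1404+0.3511i)·(-0.3308+0.0000i)  (-0.0085-0.0419i)·(+0.0351+0.0268i)  (-0.0082-0.4623i)·(+0.0925+0.3373i)  (+0.0808-0.4896i)·(+0.1181-0.2925i)
Y_3^-2(R⁻¹ n̂) = +0.076319-0.351986i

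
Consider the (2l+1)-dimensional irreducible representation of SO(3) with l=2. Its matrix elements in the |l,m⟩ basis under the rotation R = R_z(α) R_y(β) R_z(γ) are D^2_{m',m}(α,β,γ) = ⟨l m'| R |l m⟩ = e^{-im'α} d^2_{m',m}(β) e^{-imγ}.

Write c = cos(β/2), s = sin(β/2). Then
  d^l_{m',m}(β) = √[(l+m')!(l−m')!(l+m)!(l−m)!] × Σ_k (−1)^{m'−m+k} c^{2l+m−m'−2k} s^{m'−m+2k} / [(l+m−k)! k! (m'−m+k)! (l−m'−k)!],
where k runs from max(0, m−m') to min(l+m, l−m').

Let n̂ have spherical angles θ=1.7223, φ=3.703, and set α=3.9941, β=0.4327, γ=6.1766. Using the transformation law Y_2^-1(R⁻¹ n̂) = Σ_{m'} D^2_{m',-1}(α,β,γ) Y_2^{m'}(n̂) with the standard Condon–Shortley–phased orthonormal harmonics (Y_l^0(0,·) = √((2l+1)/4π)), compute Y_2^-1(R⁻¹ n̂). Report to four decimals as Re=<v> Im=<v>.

Need the full column D^2_{m',-1} for m'=−2..2 at α=3.9941, β=0.4327, γ=6.1766.
cos(β/2)=0.976687, sin(β/2)=0.214666
d^2_{-2,-1}: single k=1 term ⇒ +0.400000;  D = -0.011052+0.399848i
d^2_{-1,-1}: k∈[0..1] ⇒ +0.909960 -0.131874 = +0.778086;  D = -0.571475-0.528048i
d^2_{0,-1}: k∈[0..1] ⇒ -0.489898 +0.023666 = -0.466233;  D = -0.463587+0.049600i
d^2_{1,-1}: k∈[0..1] ⇒ +0.131874 -0.002124 = +0.129751;  D = -0.074511+0.106223i
d^2_{2,-1}: single k=0 term ⇒ -0.019323;  D = +0.004608+0.018766i
Y_2^{m'}(θ=1.7223,φ=3.703) and Σ D·Y over m':
  (-0.0111+0.3998i)·(+0.1635-0.3402i)  (-0.5715-0.5280i)·(+0.0976-0.0614i)  (-0.4636+0.0496i)·(-0.2938+0.0000i)  (-0.0745+0.1062i)·(-0.0976-0.0614i)  (+0.0046+0.0188i)·(+0.1635+0.3402i)
Y_2^-1(R⁻¹ n̂) = +0.190448+0.036952i

Re=0.1904 Im=0.0370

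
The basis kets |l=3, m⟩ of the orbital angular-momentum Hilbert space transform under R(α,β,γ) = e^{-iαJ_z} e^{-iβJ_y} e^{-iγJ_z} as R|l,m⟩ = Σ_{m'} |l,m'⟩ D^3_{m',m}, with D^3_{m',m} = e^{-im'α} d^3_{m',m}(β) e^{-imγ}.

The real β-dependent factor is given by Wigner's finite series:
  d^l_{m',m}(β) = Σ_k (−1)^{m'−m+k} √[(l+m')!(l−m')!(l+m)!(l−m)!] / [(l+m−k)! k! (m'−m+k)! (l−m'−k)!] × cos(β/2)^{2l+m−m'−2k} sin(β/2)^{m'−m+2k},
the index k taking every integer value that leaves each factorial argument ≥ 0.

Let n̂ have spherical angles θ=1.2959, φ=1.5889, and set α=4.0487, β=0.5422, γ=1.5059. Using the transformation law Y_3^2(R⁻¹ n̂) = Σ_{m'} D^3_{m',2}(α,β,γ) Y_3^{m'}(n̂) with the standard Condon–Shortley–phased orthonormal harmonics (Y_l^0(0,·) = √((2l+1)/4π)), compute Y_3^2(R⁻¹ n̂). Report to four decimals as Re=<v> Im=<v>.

Need the full column D^3_{m',2} for m'=−3..3 at α=4.0487, β=0.5422, γ=1.5059.
cos(β/2)=0.963477, sin(β/2)=0.267791
d^3_{-3,2}: single k=5 term ⇒ +0.003250;  D = -0.003114+0.000931i
d^3_{-2,2}: k∈[4..5] ⇒ +0.023869 -0.000369 = +0.023500;  D = +0.008568-0.021883i
d^3_{-1,2}: k∈[3..4] ⇒ +0.108629 -0.004196 = +0.104433;  D = +0.053145+0.089899i
d^3_{0,2}: k∈[2..3] ⇒ +0.338469 -0.026147 = +0.312322;  D = -0.309695-0.040423i
d^3_{1,2}: k∈[1..2] ⇒ +0.703078 -0.108629 = +0.594449;  D = +0.423723-0.416927i
d^3_{2,2}: k∈[0..1] ⇒ +0.799922 -0.308979 = +0.490944;  D = +0.055664+0.487778i
d^3_{3,2}: single k=0 term ⇒ -0.544602;  D = +0.464268+0.284686i
Y_3^{m'}(θ=1.2959,φ=1.5889) and Σ D·Y over m':
  (-0.0031+0.0009i)·(+0.0202+0.3714i)  (+0.0086-0.0219i)·(-0.2568+0.0093i)  (+0.0531+0.0899i)·(+0.0036+0.1964i)  (-0.3097-0.0404i)·(-0.2666+0.0000i)  (+0.4237-0.4169i)·(-0.0036+0.1964i)  (+0.0557+0.4878i)·(-0.2568-0.0093i)  (+0.4643+0.2847i)·(-0.0202+0.3714i)
Y_3^2(R⁻¹ n̂) = +0.018197+0.151714i

Re=0.0182 Im=0.1517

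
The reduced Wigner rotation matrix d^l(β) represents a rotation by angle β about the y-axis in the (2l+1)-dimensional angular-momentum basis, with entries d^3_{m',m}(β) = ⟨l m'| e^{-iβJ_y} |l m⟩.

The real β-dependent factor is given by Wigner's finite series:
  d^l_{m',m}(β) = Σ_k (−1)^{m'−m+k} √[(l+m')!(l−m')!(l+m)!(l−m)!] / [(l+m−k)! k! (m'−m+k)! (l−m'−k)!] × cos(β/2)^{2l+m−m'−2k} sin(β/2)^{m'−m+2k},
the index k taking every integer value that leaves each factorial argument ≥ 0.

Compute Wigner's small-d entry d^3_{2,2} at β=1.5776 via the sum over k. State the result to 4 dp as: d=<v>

d=-0.4983

d^3_{2,2}(β=1.5776) via Wigner's sum:
c=cos(1.5776/2)=0.704697, s=sin(1.5776/2)=0.709508; N=√[120·1·120·1]=120.000000
k∈{0,1} keeps every argument non-negative
  k=0: (−1)^0·120.0000/(120)·0.7047^6·0.7095^0 = +0.122466
  k=1: (−1)^1·120.0000/(24)·0.7047^4·0.7095^2 = -0.620719
d^3_{2,2}(1.5776) = +0.122466 -0.620719 = -0.498253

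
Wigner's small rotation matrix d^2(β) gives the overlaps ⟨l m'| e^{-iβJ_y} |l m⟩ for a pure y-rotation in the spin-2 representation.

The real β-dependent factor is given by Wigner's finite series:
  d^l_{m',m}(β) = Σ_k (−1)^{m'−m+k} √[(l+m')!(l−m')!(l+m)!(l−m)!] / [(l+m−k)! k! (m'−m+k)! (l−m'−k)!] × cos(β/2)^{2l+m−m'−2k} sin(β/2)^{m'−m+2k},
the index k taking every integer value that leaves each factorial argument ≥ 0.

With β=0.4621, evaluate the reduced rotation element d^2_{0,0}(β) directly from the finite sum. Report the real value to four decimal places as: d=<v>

d^2_{0,0}(β=0.4621) via Wigner's sum:
Half-angle: c=0.973426, s=0.229000. N=√(2·2·2·2)=4.000000
The bounds max(0,m−m')=0 and min(l+m,l−m')=2 give 3 terms
  k=0: (−1)^0·4.0000/(4)·0.9734^4·0.2290^0 = +0.897868
  k=1: (−1)^1·4.0000/(1)·0.9734^2·0.2290^2 = -0.198763
  k=2: (−1)^2·4.0000/(4)·0.9734^0·0.2290^4 = +0.002750
d^2_{0,0}(0.4621) = +0.897868 -0.198763 +0.002750 = +0.701855

d=0.7019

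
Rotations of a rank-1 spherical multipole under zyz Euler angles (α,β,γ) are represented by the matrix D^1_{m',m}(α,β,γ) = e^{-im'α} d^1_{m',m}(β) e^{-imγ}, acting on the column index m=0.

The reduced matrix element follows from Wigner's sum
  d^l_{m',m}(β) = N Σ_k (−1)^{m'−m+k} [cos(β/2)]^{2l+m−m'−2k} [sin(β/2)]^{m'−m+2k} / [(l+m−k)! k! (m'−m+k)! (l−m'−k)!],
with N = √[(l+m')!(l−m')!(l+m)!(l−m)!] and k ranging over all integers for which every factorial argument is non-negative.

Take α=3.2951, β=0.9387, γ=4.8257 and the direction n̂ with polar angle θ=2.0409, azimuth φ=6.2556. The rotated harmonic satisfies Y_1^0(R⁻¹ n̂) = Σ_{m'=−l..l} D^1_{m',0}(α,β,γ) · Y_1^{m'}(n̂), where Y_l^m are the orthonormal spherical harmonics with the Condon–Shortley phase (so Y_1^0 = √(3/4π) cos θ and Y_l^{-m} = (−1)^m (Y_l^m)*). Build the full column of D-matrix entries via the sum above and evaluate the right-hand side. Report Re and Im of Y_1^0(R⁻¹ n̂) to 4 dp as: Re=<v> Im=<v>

Need the full column D^1_{m',0} for m'=−1..1 at α=3.2951, β=0.9387, γ=4.8257.
cos(β/2)=0.891862, sin(β/2)=0.452307
d^1_{-1,0}: single k=1 term ⇒ +0.570487;  D = -0.563779-0.087230i
d^1_{0,0}: k∈[0..1] ⇒ +0.795419 -0.204581 = +0.590837;  D = +0.590837+0.000000i
d^1_{1,0}: single k=0 term ⇒ -0.570487;  D = +0.563779-0.087230i
Y_1^{m'}(θ=2.0409,φ=6.2556) and Σ D·Y over m':
  (-0.5638-0.0872i)·(+0.3079+0.0085i)  (+0.5908+0.0000i)·(-0.2213+0.0000i)  (+0.5638-0.0872i)·(-0.3079+0.0085i)
Y_1^0(R⁻¹ n̂) = -0.476459+0.000000i

Re=-0.4765 Im=0.0000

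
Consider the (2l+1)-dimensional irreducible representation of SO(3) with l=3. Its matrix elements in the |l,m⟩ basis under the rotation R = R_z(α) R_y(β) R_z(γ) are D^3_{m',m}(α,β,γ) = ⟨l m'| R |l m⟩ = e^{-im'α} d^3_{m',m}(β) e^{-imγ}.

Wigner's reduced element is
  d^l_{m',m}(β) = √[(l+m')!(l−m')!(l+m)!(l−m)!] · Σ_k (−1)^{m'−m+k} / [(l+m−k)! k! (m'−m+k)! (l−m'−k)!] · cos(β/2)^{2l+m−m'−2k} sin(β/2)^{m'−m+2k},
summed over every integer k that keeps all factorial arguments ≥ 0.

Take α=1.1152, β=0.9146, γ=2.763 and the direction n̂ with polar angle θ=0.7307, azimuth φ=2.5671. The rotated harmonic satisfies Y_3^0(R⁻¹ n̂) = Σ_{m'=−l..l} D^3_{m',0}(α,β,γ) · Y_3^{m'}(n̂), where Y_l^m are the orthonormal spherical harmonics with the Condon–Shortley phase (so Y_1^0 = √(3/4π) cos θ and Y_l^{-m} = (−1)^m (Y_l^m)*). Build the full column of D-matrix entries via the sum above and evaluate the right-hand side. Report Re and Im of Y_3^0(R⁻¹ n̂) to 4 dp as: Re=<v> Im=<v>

Re=-0.3209 Im=0.0000

Need the full column D^3_{m',0} for m'=−3..3 at α=1.1152, β=0.9146, γ=2.763.
cos(β/2)=0.897248, sin(β/2)=0.441527
d^3_{-3,0}: single k=3 term ⇒ +0.278051;  D = -0.272285-0.056332i
d^3_{-2,0}: k∈[2..3] ⇒ +0.692031 -0.167577 = +0.524453;  D = -0.321387+0.414441i
d^3_{-1,0}: k∈[1..3] ⇒ +0.889427 -0.646132 +0.052154 = +0.295449;  D = +0.129997+0.265313i
d^3_{0,0}: k∈[0..3] ⇒ +0.521765 -1.137122 +0.275358 -0.007409 = -0.347409;  D = -0.347409+0.000000i
d^3_{1,0}: k∈[0..2] ⇒ -0.889427 +0.646132 -0.052154 = -0.295449;  D = -0.129997+0.265313i
d^3_{2,0}: k∈[0..1] ⇒ +0.692031 -0.167577 = +0.524453;  D = -0.321387-0.414441i
d^3_{3,0}: single k=0 term ⇒ -0.278051;  D = +0.272285-0.056332i
Y_3^{m'}(θ=0.7307,φ=2.5671) and Σ D·Y over m':
  (-0.2723-0.0563i)·(+0.0189-0.1226i)  (-0.3214+0.4144i)·(+0.1388+0.3093i)  (+0.1300+0.2653i)·(-0.3210-0.2078i)  (-0.3474+0.0000i)·(-0.0631+0.0000i)  (-0.1300+0.2653i)·(+0.3210-0.2078i)  (-0.3214-0.4144i)·(+0.1388-0.3093i)  (+0.2723-0.0563i)·(-0.0189-0.1226i)
Y_3^0(R⁻¹ n̂) = -0.320925+0.000000i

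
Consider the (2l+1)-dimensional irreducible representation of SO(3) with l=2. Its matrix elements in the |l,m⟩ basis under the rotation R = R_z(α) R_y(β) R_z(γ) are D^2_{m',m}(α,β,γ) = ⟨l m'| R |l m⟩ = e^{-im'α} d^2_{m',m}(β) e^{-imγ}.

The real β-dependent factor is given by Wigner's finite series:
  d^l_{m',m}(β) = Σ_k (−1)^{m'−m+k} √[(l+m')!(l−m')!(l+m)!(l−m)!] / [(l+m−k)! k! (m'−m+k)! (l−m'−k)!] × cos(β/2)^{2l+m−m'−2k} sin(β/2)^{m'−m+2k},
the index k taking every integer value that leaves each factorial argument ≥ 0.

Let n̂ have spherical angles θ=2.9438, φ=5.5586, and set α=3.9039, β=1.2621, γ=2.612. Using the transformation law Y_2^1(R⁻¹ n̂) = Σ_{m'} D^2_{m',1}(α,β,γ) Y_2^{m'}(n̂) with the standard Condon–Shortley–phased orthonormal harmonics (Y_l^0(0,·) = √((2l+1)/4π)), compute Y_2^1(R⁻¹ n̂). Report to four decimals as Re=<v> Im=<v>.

Re=-0.1703 Im=-0.1547

Need the full column D^2_{m',1} for m'=−2..2 at α=3.9039, β=1.2621, γ=2.612.
cos(β/2)=0.807408, sin(β/2)=0.589993
d^2_{-2,1}: single k=3 term ⇒ +0.331637;  D = +0.154146-0.293637i
d^2_{-1,1}: k∈[2..3] ⇒ +0.680771 -0.121168 = +0.559604;  D = +0.154056+0.537981i
d^2_{0,1}: k∈[1..2] ⇒ +0.760680 -0.406171 = +0.354509;  D = -0.305946-0.179092i
d^2_{1,1}: k∈[0..1] ⇒ +0.424985 -0.680771 = -0.255787;  D = -0.248892+0.058990i
d^2_{2,1}: single k=0 term ⇒ -0.621093;  D = +0.338175-0.520955i
Y_2^{m'}(θ=2.9438,φ=5.5586) and Σ D·Y over m':
  (+0.1541-0.2936i)·(+0.0018+0.0148i)  (+0.1541+0.5380i)·(-0.1115-0.0987i)  (-0.3059-0.1791i)·(+0.5942+0.0000i)  (-0.2489+0.0590i)·(+0.1115-0.0987i)  (+0.3382-0.5210i)·(+0.0018-0.0148i)
Y_2^1(R⁻¹ n̂) = -0.170295-0.154653i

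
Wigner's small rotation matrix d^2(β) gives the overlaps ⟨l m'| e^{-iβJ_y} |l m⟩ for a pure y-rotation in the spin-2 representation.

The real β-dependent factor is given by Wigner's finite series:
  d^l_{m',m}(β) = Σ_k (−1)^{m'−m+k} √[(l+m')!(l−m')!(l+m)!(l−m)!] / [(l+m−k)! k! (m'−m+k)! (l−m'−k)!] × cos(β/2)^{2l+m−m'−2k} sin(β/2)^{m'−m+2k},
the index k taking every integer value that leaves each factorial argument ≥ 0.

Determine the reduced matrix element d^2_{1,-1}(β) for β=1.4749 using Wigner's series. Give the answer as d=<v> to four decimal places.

d=0.5387

d^2_{1,-1}(β=1.4749) via Wigner's sum:
Half-angle: c=0.740186, s=0.672403. N=√(6·1·1·6)=6.000000
The bounds max(0,m−m')=0 and min(l+m,l−m')=1 give 2 terms
  k=0: (−1)^2·6.0000/(2)·0.7402^2·0.6724^2 = +0.743124
  k=1: (−1)^3·6.0000/(6)·0.7402^0·0.6724^4 = -0.204417
d^2_{1,-1}(1.4749) = +0.743124 -0.204417 = +0.538707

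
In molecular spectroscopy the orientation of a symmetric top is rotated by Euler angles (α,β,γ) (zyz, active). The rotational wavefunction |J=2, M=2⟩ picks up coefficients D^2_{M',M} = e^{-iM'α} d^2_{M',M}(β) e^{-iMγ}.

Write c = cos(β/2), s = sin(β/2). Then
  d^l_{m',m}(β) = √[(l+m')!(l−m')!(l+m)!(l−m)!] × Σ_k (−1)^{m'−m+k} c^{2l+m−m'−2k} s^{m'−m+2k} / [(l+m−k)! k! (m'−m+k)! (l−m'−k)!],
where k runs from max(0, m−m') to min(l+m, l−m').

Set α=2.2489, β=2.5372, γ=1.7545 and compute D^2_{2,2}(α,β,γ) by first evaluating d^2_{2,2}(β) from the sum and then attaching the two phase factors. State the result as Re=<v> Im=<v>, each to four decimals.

First d^2_{2,2}(β=2.5372), then the phase factors e^{-i(2)α} and e^{-i(2)γ}:
Half-angle: c=0.297618, s=0.954685. N=√(24·1·24·1)=24.000000
Admissible k: 0..0 (factorial args all ≥0)
  k=0: (−1)^0·24.0000/(24)·0.2976^4·0.9547^0 = +0.007846
d^2_{2,2}(2.5372) = +0.007846
Phases: e^{-i·(2)·2.2489}=-0.212946+0.977064i, e^{-i·(2)·1.7545}=-0.933262+0.359197i ⇒ D=-0.001194-0.007754i

Re=-0.0012 Im=-0.0078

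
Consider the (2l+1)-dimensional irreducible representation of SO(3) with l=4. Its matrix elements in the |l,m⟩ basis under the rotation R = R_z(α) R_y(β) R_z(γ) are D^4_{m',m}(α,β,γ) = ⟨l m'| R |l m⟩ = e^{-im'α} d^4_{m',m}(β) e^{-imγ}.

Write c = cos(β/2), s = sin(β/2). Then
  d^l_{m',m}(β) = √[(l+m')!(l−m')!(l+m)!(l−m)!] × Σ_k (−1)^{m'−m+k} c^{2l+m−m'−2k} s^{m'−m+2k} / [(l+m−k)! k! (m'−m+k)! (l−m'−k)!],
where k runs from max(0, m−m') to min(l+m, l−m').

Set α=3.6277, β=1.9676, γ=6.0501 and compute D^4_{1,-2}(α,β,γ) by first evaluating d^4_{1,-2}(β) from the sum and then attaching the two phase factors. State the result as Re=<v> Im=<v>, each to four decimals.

First d^4_{1,-2}(β=1.9676), then the phase factors e^{-i(1)α} and e^{-i(-2)γ}:
With c≡cos(β/2)=0.553863 and s≡sin(β/2)=0.832608, N=[120·6·2·720]^{1/2}=1018.233765
The bounds max(0,m−m')=0 and min(l+m,l−m')=2 give 3 terms
  k=0: (−1)^3·1018.2338/(72)·0.5539^5·0.8326^3 = -0.425449
  k=1: (−1)^4·1018.2338/(48)·0.5539^3·0.8326^5 = +1.442167
  k=2: (−1)^5·1018.2338/(240)·0.5539^1·0.8326^7 = -0.651812
d^4_{1,-2}(1.9676) = -0.425449 +1.442167 -0.651812 = +0.364906
Phases: e^{-i·(1)·3.6277}=-0.884158+0.467188i, e^{-i·(-2)·6.0501}=+0.893296-0.449469i ⇒ D=-0.211583+0.297303i

Re=-0.2116 Im=0.2973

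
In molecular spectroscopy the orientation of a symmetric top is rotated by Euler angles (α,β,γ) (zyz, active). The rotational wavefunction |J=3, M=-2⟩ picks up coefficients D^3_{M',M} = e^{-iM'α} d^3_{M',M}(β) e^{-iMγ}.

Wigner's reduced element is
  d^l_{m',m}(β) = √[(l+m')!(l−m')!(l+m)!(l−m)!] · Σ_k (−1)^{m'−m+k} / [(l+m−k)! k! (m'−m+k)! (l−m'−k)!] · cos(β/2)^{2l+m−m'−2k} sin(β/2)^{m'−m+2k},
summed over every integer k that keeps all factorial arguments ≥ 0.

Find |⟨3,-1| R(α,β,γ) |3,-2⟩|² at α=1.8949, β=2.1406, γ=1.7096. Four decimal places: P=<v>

P=0.1611

First d^3_{-1,-2}(β=2.1406), then the phase factors e^{-i(-1)α} and e^{-i(-2)γ}:
Half-angle: c=0.479861, s=0.877345. N=√(2·24·1·120)=75.894664
k: max(0,(-2)−(-1))=0 … min(3+(-2),3−(-1))=1
  k=0: (−1)^1·75.8947/(24)·0.4799^5·0.8773^1 = -0.070591
  k=1: (−1)^2·75.8947/(12)·0.4799^3·0.8773^3 = +0.471940
d^3_{-1,-2}(2.1406) = -0.070591 +0.471940 = +0.401349
|D^3_{-1,-2}|² = |d^3_{-1,-2}(β)|² = (+0.401349)² = 0.161081 (the z-rotation phases have unit modulus)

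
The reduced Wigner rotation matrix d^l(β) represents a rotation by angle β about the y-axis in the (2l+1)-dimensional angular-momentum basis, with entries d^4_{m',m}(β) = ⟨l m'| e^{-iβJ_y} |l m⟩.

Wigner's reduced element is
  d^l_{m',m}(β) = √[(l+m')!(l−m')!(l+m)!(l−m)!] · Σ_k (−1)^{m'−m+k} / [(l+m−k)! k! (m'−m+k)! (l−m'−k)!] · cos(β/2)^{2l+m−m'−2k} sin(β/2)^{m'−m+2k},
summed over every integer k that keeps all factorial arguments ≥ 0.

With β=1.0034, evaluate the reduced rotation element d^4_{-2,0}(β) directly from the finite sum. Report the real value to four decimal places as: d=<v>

d=0.2873

d^4_{-2,0}(β=1.0034) via Wigner's sum:
c=cos(1.0034/2)=0.876766, s=sin(1.0034/2)=0.480917; N=√[2·720·24·24]=910.735966
The bounds max(0,m−m')=2 and min(l+m,l−m')=4 give 3 terms
  k=2: (−1)^0·910.7360/(96)·0.8768^6·0.4809^2 = +0.996699
  k=3: (−1)^1·910.7360/(36)·0.8768^4·0.4809^4 = -0.799659
  k=4: (−1)^2·910.7360/(96)·0.8768^2·0.4809^6 = +0.090221
d^4_{-2,0}(1.0034) = +0.996699 -0.799659 +0.090221 = +0.287261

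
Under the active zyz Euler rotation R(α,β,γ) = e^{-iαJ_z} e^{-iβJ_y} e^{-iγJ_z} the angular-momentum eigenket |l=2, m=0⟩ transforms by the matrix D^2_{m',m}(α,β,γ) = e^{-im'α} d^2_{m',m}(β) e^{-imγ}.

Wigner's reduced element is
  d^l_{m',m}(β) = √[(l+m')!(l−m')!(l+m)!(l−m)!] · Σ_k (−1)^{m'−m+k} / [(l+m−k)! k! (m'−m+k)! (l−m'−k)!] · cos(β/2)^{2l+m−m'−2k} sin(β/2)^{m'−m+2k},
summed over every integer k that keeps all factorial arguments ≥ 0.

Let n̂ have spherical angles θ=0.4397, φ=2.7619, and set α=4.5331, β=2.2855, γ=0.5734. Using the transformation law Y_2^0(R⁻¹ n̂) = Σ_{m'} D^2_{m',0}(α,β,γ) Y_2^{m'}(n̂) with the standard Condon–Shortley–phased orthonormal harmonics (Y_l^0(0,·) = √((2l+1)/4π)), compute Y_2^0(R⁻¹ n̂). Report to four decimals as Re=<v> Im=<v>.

Need the full column D^2_{m',0} for m'=−2..2 at α=4.5331, β=2.2855, γ=0.5734.
cos(β/2)=0.415094, sin(β/2)=0.909778
d^2_{-2,0}: single k=2 term ⇒ +0.349333;  D = -0.327115+0.122596i
d^2_{-1,0}: k∈[1..2] ⇒ +0.159386 -0.765648 = -0.606262;  D = +0.108115+0.596544i
d^2_{0,0}: k∈[0..2] ⇒ +0.029688 -0.570459 +0.685082 = +0.144311;  D = +0.144311+0.000000i
d^2_{1,0}: k∈[0..1] ⇒ -0.159386 +0.765648 = +0.606262;  D = -0.108115+0.596544i
d^2_{2,0}: single k=0 term ⇒ +0.349333;  D = -0.327115-0.122596i
Y_2^{m'}(θ=0.4397,φ=2.7619) and Σ D·Y over m':
  (-0.3271+0.1226i)·(+0.0508+0.0482i)  (+0.1081+0.5965i)·(-0.2764-0.1103i)  (+0.1443+0.0000i)·(+0.4593+0.0000i)  (-0.1081+0.5965i)·(+0.2764-0.1103i)  (-0.3271-0.1226i)·(+0.0508-0.0482i)
Y_2^0(R⁻¹ n̂) = +0.093088+0.000000i

Re=0.0931 Im=0.0000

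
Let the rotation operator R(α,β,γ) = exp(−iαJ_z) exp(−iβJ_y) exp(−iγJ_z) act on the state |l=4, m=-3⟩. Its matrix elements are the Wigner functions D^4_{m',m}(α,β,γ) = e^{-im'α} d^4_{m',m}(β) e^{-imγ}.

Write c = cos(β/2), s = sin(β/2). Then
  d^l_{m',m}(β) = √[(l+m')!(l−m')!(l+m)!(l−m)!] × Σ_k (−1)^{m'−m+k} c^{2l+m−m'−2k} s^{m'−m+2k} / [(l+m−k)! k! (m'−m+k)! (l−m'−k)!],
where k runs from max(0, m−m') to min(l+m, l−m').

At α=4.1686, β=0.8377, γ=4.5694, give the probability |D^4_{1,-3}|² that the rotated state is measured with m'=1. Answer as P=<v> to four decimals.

P=0.0493

Split into d^4_{1,-3}(β=0.8377) × two z-phases.
Half-angle: c=0.913557, s=0.406710. N=√(120·6·1·5040)=1904.940944
Admissible k: 0..1 (factorial args all ≥0)
  k=0: (−1)^4·1904.9409/(144)·0.9136^4·0.4067^4 = +0.252117
  k=1: (−1)^5·1904.9409/(240)·0.9136^2·0.4067^6 = -0.029981
d^4_{1,-3}(0.8377) = +0.252117 -0.029981 = +0.222136
|D^4_{1,-3}|² = |d^4_{1,-3}(β)|² = (+0.222136)² = 0.049344 (the z-rotation phases have unit modulus)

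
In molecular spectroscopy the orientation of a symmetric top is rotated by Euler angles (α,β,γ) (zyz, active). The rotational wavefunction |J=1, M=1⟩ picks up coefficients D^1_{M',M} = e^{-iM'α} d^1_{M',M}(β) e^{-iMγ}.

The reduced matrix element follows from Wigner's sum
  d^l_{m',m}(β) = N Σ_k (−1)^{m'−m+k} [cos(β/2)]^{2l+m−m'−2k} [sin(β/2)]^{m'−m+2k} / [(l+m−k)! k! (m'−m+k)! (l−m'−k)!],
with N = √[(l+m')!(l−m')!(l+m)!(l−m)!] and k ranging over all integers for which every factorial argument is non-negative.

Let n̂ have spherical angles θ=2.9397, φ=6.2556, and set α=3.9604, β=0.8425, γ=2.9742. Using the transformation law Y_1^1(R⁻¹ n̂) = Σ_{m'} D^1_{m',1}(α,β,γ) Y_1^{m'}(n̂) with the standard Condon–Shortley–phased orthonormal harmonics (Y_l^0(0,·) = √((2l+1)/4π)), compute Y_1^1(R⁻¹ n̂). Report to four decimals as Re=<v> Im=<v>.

Re=0.2103 Im=0.0882

Need the full column D^1_{m',1} for m'=−1..1 at α=3.9604, β=0.8425, γ=2.9742.
cos(β/2)=0.912579, sin(β/2)=0.408901
d^1_{-1,1}: single k=2 term ⇒ +0.167200;  D = +0.092272+0.139434i
d^1_{0,1}: single k=1 term ⇒ +0.527720;  D = -0.520344-0.087925i
d^1_{1,1}: single k=0 term ⇒ +0.832800;  D = +0.662265-0.504936i
Y_1^{m'}(θ=2.9397,φ=6.2556) and Σ D·Y over m':
  (+0.0923+0.1394i)·(+0.0693+0.0019i)  (-0.5203-0.0879i)·(-0.4787+0.0000i)  (+0.6623-0.5049i)·(-0.0693+0.0019i)
Y_1^1(R⁻¹ n̂) = +0.210302+0.088154i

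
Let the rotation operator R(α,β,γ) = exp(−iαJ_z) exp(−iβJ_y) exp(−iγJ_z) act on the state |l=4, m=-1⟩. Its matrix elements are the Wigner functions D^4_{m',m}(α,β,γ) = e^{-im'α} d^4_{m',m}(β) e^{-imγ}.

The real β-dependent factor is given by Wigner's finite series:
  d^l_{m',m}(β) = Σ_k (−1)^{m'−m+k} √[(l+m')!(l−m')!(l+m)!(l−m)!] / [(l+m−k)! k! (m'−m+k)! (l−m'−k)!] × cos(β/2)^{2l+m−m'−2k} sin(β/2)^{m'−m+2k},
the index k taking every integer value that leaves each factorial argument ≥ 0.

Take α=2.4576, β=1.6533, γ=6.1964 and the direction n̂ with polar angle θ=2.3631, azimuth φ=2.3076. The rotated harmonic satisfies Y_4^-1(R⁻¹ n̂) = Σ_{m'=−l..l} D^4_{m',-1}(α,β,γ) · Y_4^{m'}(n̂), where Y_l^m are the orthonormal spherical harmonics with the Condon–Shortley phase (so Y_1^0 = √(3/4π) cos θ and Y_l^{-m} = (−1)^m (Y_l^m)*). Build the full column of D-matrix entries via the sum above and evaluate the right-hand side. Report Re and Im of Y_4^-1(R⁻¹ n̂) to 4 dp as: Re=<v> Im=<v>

Need the full column D^4_{m',-1} for m'=−4..4 at α=2.4576, β=1.6533, γ=6.1964.
cos(β/2)=0.677344, sin(β/2)=0.735666
d^4_{-4,-1}: single k=3 term ⇒ +0.424799;  D = -0.403389-0.133158i
d^4_{-3,-1}: k∈[2..3] ⇒ +0.414847 -0.815605 = -0.400758;  D = -0.215576-0.337838i
d^4_{-2,-1}: k∈[1..3] ⇒ +0.204166 -1.204192 +0.946995 = -0.053031;  D = -0.006139+0.052675i
d^4_{-1,-1}: k∈[0..3] ⇒ +0.044307 -0.783987 +1.849619 -0.727284 = +0.382654;  D = -0.274504+0.266593i
d^4_{0,-1}: k∈[0..3] ⇒ -0.215209 +1.523195 -1.796796 +0.353257 = -0.135553;  D = -0.135043+0.011749i
d^4_{1,-1}: k∈[0..3] ⇒ +0.522658 -1.849619 +1.090926 -0.085792 = -0.321826;  D = +0.266121+0.180974i
d^4_{2,-1}: k∈[0..2] ⇒ -0.802794 +1.420492 -0.335129 = +0.282569;  D = +0.080692+0.270802i
d^4_{3,-1}: k∈[0..1] ⇒ +0.815605 -0.577264 = +0.238341;  D = +0.091583-0.220043i
d^4_{4,-1}: single k=0 term ⇒ -0.501102;  D = +0.441570-0.236896i
Y_4^{m'}(θ=2.3631,φ=2.3076) and Σ D·Y over m':
  (-0.4034-0.1332i)·(-0.1056-0.0208i)  (-0.2156-0.3378i)·(-0.2476+0.1842i)  (-0.0061+0.0527i)·(-0.0408+0.4184i)  (-0.2745+0.2666i)·(+0.0871+0.0961i)  (-0.1350+0.0117i)·(-0.3400+0.0000i)  (+0.2661+0.1810i)·(-0.0871+0.0961i)  (+0.0807+0.2708i)·(-0.0408-0.4184i)  (+0.0916-0.2200i)·(+0.2476+0.1842i)  (+0.4416-0.2369i)·(-0.1056+0.0208i)
Y_4^-1(R⁻¹ n̂) = +0.220944+0.016094i

Re=0.2209 Im=0.0161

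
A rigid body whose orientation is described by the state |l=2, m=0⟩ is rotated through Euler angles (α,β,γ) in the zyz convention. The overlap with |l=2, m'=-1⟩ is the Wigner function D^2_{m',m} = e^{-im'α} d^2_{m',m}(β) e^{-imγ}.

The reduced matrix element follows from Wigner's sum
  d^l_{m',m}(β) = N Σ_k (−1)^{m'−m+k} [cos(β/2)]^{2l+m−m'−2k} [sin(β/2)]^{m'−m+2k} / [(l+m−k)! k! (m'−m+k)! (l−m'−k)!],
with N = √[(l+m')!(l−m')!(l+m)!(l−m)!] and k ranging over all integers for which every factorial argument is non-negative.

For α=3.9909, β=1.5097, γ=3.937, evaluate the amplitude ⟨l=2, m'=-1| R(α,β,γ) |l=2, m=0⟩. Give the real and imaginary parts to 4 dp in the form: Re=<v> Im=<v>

Re=-0.0493 Im=-0.0560

Split into d^2_{-1,0}(β=1.5097) × two z-phases.
With c≡cos(β/2)=0.728374 and s≡sin(β/2)=0.685179, N=[1·6·2·2]^{1/2}=4.898979
k∈{1,2} keeps every argument non-negative
  k=1: (−1)^0·4.8990/(2)·0.7284^3·0.6852^1 = +0.648551
  k=2: (−1)^1·4.8990/(2)·0.7284^1·0.6852^3 = -0.573909
d^2_{-1,0}(1.5097) = +0.648551 -0.573909 = +0.074641
Phases: e^{-i·(-1)·3.9909}=-0.660503-0.750823i, e^{-i·(0)·3.937}=+1.000000+0.000000i ⇒ D=-0.049301-0.056042i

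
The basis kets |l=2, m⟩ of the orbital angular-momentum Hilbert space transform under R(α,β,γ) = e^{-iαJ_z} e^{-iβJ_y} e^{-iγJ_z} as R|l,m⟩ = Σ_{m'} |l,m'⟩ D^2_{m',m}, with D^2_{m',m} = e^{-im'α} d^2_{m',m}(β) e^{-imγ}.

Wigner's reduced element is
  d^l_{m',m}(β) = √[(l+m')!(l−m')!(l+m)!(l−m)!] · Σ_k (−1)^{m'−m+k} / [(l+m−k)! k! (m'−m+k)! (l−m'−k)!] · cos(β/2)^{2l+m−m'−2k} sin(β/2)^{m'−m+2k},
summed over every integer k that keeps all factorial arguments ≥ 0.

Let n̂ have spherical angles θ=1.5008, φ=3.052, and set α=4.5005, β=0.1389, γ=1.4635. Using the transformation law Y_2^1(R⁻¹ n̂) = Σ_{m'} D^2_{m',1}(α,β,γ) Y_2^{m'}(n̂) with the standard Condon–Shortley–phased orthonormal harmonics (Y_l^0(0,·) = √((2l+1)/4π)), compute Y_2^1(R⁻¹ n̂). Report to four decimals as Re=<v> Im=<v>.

Re=0.0647 Im=0.0144

Need the full column D^2_{m',1} for m'=−2..2 at α=4.5005, β=0.1389, γ=1.4635.
cos(β/2)=0.997589, sin(β/2)=0.069394
d^2_{-2,1}: single k=3 term ⇒ +0.000667;  D = +0.000208+0.000634i
d^2_{-1,1}: k∈[2..3] ⇒ +0.014377 -0.000023 = +0.014354;  D = -0.014275+0.001499i
d^2_{0,1}: k∈[1..2] ⇒ +0.168754 -0.000817 = +0.167937;  D = +0.017985-0.166972i
d^2_{1,1}: k∈[0..1] ⇒ +0.990392 -0.014377 = +0.976015;  D = +0.926718+0.306267i
d^2_{2,1}: single k=0 term ⇒ -0.137787;  D = +0.069784-0.118809i
Y_2^{m'}(θ=1.5008,φ=3.052) and Σ D·Y over m':
  (+0.0002+0.0006i)·(+0.3782+0.0685i)  (-0.0143+0.0015i)·(-0.0537-0.0048i)  (+0.0180-0.1670i)·(-0.3108+0.0000i)  (+0.9267+0.3063i)·(+0.0537-0.0048i)  (+0.0698-0.1188i)·(+0.3782-0.0685i)
Y_2^1(R⁻¹ n̂) = +0.064701+0.014385i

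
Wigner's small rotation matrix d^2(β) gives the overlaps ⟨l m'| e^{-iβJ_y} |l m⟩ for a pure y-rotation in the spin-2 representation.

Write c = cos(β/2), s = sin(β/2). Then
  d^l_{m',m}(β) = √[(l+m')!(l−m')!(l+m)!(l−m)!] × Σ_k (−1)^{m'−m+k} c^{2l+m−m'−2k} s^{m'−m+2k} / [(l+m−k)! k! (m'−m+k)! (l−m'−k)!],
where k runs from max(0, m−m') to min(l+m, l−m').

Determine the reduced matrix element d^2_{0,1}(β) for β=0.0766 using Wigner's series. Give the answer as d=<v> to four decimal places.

d=0.0934

d^2_{0,1}(β=0.0766) via Wigner's sum:
With c≡cos(β/2)=0.999267 and s≡sin(β/2)=0.038291, N=[2·2·6·1]^{1/2}=4.898979
k∈{1,2} keeps every argument non-negative
  k=1: (−1)^0·4.8990/(2)·0.9993^3·0.0383^1 = +0.093586
  k=2: (−1)^1·4.8990/(2)·0.9993^1·0.0383^3 = -0.000137
d^2_{0,1}(0.0766) = +0.093586 -0.000137 = +0.093449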